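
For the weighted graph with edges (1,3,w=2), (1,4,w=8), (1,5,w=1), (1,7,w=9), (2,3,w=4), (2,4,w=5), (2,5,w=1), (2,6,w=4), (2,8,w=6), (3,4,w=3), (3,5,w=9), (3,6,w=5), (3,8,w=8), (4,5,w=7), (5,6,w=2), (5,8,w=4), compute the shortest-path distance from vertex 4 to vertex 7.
14 (path: 4 -> 3 -> 1 -> 7; weights 3 + 2 + 9 = 14)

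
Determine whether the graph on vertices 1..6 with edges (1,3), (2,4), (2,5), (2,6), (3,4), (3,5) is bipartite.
Yes. Partition: {1, 4, 5, 6}, {2, 3}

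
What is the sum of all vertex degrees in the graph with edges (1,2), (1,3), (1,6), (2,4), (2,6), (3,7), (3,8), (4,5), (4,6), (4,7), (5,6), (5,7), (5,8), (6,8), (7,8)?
30 (handshake: sum of degrees = 2|E| = 2 x 15 = 30)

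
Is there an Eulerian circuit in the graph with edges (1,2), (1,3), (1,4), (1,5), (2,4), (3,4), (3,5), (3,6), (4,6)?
Yes (the graph is connected and all 6 vertices have even degree)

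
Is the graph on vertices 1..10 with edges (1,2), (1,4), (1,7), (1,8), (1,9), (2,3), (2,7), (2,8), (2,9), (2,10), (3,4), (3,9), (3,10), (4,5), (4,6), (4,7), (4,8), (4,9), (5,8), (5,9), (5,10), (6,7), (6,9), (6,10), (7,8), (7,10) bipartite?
No (odd cycle of length 3: 2 -> 1 -> 7 -> 2)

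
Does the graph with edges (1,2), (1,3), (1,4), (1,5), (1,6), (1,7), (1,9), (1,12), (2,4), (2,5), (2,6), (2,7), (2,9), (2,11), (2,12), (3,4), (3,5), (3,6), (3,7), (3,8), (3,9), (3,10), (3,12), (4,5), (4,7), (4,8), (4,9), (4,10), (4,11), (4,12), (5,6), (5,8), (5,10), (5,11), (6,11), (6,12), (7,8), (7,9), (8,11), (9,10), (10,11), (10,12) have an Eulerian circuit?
No (2 vertices have odd degree: {3, 8}; Eulerian circuit requires 0)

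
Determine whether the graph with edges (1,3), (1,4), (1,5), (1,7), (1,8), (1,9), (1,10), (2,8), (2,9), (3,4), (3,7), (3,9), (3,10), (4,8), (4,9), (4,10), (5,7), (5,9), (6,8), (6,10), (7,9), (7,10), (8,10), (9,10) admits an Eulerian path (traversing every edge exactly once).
No (8 vertices have odd degree: {1, 3, 4, 5, 7, 8, 9, 10}; Eulerian path requires 0 or 2)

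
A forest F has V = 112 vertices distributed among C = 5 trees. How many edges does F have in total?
107 (Each of the 5 component trees on V_i vertices has V_i - 1 edges; summing gives V - C = 112 - 5 = 107)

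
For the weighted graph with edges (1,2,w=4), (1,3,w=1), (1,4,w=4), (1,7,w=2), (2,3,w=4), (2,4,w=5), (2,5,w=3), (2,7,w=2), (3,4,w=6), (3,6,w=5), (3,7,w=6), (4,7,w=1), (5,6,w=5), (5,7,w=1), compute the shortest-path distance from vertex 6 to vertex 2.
8 (path: 6 -> 5 -> 2; weights 5 + 3 = 8)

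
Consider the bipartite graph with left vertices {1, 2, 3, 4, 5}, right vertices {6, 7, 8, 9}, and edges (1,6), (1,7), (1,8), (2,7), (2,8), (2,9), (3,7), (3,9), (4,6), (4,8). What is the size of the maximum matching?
4 (matching: (1,8), (2,9), (3,7), (4,6); upper bound min(|L|,|R|) = min(5,4) = 4)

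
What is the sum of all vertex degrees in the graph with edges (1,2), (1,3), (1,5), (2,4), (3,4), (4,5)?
12 (handshake: sum of degrees = 2|E| = 2 x 6 = 12)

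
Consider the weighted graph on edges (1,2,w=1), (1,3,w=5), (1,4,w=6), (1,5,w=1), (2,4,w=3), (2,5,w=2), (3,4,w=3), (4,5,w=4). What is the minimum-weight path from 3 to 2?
6 (path: 3 -> 4 -> 2; weights 3 + 3 = 6)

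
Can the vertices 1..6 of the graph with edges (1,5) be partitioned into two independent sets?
Yes. Partition: {1, 2, 3, 4, 6}, {5}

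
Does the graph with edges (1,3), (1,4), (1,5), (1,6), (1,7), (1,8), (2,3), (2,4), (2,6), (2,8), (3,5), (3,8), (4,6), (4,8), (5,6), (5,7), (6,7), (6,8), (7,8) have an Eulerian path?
Yes — and in fact it has an Eulerian circuit (the graph is connected and all 8 vertices have even degree)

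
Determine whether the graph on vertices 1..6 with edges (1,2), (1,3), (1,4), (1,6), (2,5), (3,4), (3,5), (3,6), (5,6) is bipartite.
No (odd cycle of length 3: 4 -> 1 -> 3 -> 4)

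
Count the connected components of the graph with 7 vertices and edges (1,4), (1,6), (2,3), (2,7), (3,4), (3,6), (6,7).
2 (components: {1, 2, 3, 4, 6, 7}, {5})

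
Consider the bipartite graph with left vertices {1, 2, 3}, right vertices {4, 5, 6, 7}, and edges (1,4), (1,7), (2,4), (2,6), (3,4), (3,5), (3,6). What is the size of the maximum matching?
3 (matching: (1,7), (2,6), (3,5); upper bound min(|L|,|R|) = min(3,4) = 3)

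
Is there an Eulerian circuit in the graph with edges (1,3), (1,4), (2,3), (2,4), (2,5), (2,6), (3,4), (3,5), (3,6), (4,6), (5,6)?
No (2 vertices have odd degree: {3, 5}; Eulerian circuit requires 0)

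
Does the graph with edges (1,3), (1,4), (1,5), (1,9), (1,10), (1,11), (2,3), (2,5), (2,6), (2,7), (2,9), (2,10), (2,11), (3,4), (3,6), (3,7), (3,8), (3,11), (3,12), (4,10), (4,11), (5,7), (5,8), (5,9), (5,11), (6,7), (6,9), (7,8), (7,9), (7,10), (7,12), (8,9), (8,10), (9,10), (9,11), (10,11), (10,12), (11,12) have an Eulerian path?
Yes (the graph is connected and exactly 2 vertices have odd degree: {2, 8}; any Eulerian path must start and end at those)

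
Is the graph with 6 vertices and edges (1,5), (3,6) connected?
No, it has 4 components: {1, 5}, {2}, {3, 6}, {4}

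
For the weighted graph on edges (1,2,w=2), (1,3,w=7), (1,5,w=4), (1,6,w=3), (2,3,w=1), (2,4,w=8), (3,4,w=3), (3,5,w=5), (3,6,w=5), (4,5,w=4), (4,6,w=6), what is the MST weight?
13 (MST edges: (1,2,w=2), (1,5,w=4), (1,6,w=3), (2,3,w=1), (3,4,w=3); sum of weights 2 + 4 + 3 + 1 + 3 = 13)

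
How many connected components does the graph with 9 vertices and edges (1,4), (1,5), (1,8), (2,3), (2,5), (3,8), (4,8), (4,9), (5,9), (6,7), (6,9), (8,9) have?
1 (components: {1, 2, 3, 4, 5, 6, 7, 8, 9})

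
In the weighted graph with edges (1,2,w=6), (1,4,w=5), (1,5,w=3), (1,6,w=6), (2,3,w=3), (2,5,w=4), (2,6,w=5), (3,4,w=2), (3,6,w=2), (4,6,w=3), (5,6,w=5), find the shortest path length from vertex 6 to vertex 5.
5 (path: 6 -> 5; weights 5 = 5)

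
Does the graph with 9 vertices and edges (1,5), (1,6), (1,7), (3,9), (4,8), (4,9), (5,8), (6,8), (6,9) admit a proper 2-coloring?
Yes. Partition: {1, 2, 8, 9}, {3, 4, 5, 6, 7}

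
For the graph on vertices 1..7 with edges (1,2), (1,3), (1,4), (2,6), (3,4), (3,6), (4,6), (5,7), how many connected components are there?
2 (components: {1, 2, 3, 4, 6}, {5, 7})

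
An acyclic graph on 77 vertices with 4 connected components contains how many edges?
73 (Each of the 4 component trees on V_i vertices has V_i - 1 edges; summing gives V - C = 77 - 4 = 73)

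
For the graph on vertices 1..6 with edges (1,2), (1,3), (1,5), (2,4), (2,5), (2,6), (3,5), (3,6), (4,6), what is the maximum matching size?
3 (matching: (1,3), (2,5), (4,6); upper bound floor(n/2) = floor(6/2) = 3)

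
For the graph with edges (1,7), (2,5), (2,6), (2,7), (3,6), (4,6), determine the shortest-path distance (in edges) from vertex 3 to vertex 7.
3 (path: 3 -> 6 -> 2 -> 7, 3 edges)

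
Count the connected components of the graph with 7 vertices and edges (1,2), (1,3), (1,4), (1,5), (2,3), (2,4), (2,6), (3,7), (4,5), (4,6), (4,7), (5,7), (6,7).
1 (components: {1, 2, 3, 4, 5, 6, 7})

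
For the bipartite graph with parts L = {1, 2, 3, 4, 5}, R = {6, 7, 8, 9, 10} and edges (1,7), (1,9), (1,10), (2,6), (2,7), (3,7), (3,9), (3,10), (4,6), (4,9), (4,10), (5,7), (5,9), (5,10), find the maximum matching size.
4 (matching: (1,10), (2,7), (3,9), (4,6); upper bound min(|L|,|R|) = min(5,5) = 5)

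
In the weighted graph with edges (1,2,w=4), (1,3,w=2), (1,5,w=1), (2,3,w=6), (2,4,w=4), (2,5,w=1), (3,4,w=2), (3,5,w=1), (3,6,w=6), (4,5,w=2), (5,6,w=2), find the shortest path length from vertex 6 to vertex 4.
4 (path: 6 -> 5 -> 4; weights 2 + 2 = 4)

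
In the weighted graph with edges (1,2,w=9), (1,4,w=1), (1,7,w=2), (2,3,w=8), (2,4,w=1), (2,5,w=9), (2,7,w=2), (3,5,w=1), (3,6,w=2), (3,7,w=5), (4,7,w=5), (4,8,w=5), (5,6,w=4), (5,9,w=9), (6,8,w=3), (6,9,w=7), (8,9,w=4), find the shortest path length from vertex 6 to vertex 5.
3 (path: 6 -> 3 -> 5; weights 2 + 1 = 3)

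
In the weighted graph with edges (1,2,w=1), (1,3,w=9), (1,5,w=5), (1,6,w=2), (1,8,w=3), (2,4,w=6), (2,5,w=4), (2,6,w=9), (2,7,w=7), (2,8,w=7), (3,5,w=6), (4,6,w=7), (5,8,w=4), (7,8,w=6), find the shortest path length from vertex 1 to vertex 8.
3 (path: 1 -> 8; weights 3 = 3)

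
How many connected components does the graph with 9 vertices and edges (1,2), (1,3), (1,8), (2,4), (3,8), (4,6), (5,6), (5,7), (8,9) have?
1 (components: {1, 2, 3, 4, 5, 6, 7, 8, 9})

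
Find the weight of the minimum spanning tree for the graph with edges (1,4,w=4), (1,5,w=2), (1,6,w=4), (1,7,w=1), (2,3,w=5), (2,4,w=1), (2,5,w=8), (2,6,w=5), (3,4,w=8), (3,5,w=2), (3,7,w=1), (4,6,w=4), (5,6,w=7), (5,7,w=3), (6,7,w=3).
12 (MST edges: (1,4,w=4), (1,5,w=2), (1,7,w=1), (2,4,w=1), (3,7,w=1), (6,7,w=3); sum of weights 4 + 2 + 1 + 1 + 1 + 3 = 12)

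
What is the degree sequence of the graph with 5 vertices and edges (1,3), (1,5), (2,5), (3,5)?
[3, 2, 2, 1, 0] (degrees: deg(1)=2, deg(2)=1, deg(3)=2, deg(4)=0, deg(5)=3)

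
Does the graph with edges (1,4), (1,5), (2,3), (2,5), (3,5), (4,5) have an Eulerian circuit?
Yes (the graph is connected and all 5 vertices have even degree)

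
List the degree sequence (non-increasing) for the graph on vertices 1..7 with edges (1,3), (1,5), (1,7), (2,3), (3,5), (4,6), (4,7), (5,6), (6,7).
[3, 3, 3, 3, 3, 2, 1] (degrees: deg(1)=3, deg(2)=1, deg(3)=3, deg(4)=2, deg(5)=3, deg(6)=3, deg(7)=3)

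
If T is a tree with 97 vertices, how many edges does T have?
96 (A tree on V vertices has V - 1 edges, so 97 - 1 = 96)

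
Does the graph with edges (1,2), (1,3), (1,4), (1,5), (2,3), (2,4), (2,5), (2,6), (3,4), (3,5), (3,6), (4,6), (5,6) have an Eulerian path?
Yes (the graph is connected and exactly 2 vertices have odd degree: {2, 3}; any Eulerian path must start and end at those)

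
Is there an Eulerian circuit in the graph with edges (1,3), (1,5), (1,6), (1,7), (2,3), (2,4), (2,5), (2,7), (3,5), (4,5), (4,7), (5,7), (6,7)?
No (4 vertices have odd degree: {3, 4, 5, 7}; Eulerian circuit requires 0)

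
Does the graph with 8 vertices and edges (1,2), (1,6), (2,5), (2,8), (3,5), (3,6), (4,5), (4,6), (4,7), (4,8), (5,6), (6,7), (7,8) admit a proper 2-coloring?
No (odd cycle of length 5: 5 -> 2 -> 1 -> 6 -> 4 -> 5)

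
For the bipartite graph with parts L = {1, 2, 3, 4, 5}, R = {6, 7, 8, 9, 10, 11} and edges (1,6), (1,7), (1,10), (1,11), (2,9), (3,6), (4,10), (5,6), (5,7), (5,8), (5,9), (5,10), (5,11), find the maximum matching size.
5 (matching: (1,11), (2,9), (3,6), (4,10), (5,8); upper bound min(|L|,|R|) = min(5,6) = 5)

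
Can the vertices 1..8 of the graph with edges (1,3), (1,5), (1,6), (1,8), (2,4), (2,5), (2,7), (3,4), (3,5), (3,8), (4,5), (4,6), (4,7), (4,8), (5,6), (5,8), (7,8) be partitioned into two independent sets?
No (odd cycle of length 3: 5 -> 1 -> 6 -> 5)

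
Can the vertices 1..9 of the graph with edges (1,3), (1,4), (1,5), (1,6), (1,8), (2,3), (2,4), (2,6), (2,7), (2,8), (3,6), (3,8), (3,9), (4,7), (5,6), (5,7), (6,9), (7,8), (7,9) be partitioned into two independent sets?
No (odd cycle of length 3: 5 -> 1 -> 6 -> 5)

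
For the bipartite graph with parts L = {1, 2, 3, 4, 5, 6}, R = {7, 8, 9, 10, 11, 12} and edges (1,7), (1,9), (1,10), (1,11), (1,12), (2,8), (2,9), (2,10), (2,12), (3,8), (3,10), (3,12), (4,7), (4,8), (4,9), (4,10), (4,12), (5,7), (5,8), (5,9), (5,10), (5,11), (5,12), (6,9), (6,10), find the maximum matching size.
6 (matching: (1,12), (2,10), (3,8), (4,7), (5,11), (6,9); upper bound min(|L|,|R|) = min(6,6) = 6)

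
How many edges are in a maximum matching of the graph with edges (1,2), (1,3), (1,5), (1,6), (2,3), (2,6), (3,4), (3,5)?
3 (matching: (1,5), (2,6), (3,4); upper bound floor(n/2) = floor(6/2) = 3)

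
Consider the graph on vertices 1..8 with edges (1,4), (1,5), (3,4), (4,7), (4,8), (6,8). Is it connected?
No, it has 2 components: {1, 3, 4, 5, 6, 7, 8}, {2}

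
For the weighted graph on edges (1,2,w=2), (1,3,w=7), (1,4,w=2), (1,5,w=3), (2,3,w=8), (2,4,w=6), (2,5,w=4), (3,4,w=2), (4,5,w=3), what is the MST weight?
9 (MST edges: (1,2,w=2), (1,4,w=2), (1,5,w=3), (3,4,w=2); sum of weights 2 + 2 + 3 + 2 = 9)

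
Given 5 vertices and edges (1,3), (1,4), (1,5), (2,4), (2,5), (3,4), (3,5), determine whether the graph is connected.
Yes (BFS from 1 visits [1, 3, 4, 5, 2] — all 5 vertices reached)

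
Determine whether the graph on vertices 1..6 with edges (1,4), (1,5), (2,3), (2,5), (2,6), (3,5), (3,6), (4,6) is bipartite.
No (odd cycle of length 5: 6 -> 4 -> 1 -> 5 -> 2 -> 6)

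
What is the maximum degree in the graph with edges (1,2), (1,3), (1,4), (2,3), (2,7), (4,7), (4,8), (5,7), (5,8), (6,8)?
3 (attained at vertices 1, 2, 4, 7, 8)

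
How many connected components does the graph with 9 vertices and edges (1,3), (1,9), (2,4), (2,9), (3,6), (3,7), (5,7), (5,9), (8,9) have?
1 (components: {1, 2, 3, 4, 5, 6, 7, 8, 9})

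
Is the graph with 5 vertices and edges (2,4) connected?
No, it has 4 components: {1}, {2, 4}, {3}, {5}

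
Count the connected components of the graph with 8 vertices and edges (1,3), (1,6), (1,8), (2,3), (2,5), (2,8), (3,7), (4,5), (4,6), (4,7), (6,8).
1 (components: {1, 2, 3, 4, 5, 6, 7, 8})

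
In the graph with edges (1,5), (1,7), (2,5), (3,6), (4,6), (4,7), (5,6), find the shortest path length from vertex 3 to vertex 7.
3 (path: 3 -> 6 -> 4 -> 7, 3 edges)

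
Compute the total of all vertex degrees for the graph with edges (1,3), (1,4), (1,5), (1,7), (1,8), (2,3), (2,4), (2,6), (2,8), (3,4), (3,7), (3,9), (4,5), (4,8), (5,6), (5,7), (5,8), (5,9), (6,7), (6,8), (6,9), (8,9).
44 (handshake: sum of degrees = 2|E| = 2 x 22 = 44)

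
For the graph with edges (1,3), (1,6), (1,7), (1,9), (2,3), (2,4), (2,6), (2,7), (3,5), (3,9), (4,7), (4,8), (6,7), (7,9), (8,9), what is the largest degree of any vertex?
5 (attained at vertex 7)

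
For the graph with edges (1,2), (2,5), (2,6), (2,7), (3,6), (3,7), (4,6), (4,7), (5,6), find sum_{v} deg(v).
18 (handshake: sum of degrees = 2|E| = 2 x 9 = 18)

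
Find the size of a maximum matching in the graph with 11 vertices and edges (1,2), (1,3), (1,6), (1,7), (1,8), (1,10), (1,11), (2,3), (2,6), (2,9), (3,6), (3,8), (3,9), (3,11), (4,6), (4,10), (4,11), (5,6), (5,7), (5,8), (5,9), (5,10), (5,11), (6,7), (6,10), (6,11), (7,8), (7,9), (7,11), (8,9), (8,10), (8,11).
5 (matching: (1,10), (2,6), (3,8), (4,11), (7,9); upper bound floor(n/2) = floor(11/2) = 5)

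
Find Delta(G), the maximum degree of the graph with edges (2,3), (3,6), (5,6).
2 (attained at vertices 3, 6)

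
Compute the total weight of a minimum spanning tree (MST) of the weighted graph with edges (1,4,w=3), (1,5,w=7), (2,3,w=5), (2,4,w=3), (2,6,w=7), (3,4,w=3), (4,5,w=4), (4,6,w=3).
16 (MST edges: (1,4,w=3), (2,4,w=3), (3,4,w=3), (4,5,w=4), (4,6,w=3); sum of weights 3 + 3 + 3 + 4 + 3 = 16)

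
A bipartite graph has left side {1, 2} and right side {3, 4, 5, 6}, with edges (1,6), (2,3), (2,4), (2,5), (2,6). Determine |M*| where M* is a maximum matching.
2 (matching: (1,6), (2,5); upper bound min(|L|,|R|) = min(2,4) = 2)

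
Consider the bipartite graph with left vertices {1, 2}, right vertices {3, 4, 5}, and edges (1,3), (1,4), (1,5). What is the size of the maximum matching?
1 (matching: (1,5); upper bound min(|L|,|R|) = min(2,3) = 2)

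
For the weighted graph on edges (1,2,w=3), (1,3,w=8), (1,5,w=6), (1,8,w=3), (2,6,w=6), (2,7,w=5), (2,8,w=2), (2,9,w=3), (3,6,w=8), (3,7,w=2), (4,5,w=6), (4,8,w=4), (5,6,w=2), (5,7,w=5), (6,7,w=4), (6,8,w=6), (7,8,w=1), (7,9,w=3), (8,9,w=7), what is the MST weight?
21 (MST edges: (1,8,w=3), (2,8,w=2), (2,9,w=3), (3,7,w=2), (4,8,w=4), (5,6,w=2), (6,7,w=4), (7,8,w=1); sum of weights 3 + 2 + 3 + 2 + 4 + 2 + 4 + 1 = 21)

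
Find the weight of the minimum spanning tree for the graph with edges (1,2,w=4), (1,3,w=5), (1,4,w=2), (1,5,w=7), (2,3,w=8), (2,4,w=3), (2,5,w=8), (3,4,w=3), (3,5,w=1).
9 (MST edges: (1,4,w=2), (2,4,w=3), (3,4,w=3), (3,5,w=1); sum of weights 2 + 3 + 3 + 1 = 9)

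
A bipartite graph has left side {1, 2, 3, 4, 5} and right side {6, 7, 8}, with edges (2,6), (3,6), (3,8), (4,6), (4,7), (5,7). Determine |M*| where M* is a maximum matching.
3 (matching: (2,6), (3,8), (4,7); upper bound min(|L|,|R|) = min(5,3) = 3)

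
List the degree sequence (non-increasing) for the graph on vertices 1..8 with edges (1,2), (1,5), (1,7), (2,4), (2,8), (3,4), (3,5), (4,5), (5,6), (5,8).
[5, 3, 3, 3, 2, 2, 1, 1] (degrees: deg(1)=3, deg(2)=3, deg(3)=2, deg(4)=3, deg(5)=5, deg(6)=1, deg(7)=1, deg(8)=2)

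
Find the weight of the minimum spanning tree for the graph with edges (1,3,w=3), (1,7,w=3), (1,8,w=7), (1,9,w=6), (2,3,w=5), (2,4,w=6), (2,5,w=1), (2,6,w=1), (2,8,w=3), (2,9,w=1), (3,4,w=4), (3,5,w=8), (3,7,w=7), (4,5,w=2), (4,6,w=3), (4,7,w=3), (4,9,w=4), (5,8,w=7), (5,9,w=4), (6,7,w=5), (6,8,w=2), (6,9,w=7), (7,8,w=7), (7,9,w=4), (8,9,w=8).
16 (MST edges: (1,3,w=3), (1,7,w=3), (2,5,w=1), (2,6,w=1), (2,9,w=1), (4,5,w=2), (4,7,w=3), (6,8,w=2); sum of weights 3 + 3 + 1 + 1 + 1 + 2 + 3 + 2 = 16)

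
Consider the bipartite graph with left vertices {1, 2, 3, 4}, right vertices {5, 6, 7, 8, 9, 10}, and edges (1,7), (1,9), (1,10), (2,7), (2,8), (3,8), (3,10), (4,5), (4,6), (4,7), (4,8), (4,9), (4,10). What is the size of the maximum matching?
4 (matching: (1,10), (2,7), (3,8), (4,9); upper bound min(|L|,|R|) = min(4,6) = 4)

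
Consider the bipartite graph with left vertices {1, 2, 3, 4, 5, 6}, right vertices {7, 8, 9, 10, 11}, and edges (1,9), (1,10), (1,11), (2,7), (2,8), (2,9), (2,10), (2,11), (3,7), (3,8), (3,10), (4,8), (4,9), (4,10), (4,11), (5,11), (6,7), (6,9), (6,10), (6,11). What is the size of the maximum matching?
5 (matching: (1,11), (2,10), (3,8), (4,9), (6,7); upper bound min(|L|,|R|) = min(6,5) = 5)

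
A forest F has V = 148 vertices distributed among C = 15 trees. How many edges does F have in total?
133 (Each of the 15 component trees on V_i vertices has V_i - 1 edges; summing gives V - C = 148 - 15 = 133)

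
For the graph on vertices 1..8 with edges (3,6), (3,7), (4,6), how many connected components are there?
5 (components: {1}, {2}, {3, 4, 6, 7}, {5}, {8})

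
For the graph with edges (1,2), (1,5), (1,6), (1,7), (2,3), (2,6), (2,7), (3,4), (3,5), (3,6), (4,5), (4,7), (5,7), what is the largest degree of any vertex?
4 (attained at vertices 1, 2, 3, 5, 7)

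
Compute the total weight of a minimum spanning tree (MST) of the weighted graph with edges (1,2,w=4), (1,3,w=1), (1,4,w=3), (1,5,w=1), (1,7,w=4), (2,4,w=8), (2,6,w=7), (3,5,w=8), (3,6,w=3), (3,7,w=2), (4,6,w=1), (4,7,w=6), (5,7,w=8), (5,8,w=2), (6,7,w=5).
14 (MST edges: (1,2,w=4), (1,3,w=1), (1,4,w=3), (1,5,w=1), (3,7,w=2), (4,6,w=1), (5,8,w=2); sum of weights 4 + 1 + 3 + 1 + 2 + 1 + 2 = 14)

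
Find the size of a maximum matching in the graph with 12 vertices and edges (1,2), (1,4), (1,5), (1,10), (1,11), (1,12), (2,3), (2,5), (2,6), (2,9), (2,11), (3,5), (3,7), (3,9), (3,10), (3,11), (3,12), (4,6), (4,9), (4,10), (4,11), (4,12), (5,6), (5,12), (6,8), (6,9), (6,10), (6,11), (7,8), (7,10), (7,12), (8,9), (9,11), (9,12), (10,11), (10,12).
6 (matching: (1,10), (2,3), (4,9), (5,12), (6,11), (7,8); upper bound floor(n/2) = floor(12/2) = 6)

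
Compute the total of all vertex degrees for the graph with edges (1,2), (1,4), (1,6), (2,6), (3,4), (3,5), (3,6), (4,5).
16 (handshake: sum of degrees = 2|E| = 2 x 8 = 16)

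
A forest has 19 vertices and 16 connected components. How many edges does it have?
3 (Each of the 16 component trees on V_i vertices has V_i - 1 edges; summing gives V - C = 19 - 16 = 3)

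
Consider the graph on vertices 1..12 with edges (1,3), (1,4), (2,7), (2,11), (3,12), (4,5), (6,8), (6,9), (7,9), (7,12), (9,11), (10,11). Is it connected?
Yes (BFS from 1 visits [1, 3, 4, 12, 5, 7, 2, 9, 11, 6, 10, 8] — all 12 vertices reached)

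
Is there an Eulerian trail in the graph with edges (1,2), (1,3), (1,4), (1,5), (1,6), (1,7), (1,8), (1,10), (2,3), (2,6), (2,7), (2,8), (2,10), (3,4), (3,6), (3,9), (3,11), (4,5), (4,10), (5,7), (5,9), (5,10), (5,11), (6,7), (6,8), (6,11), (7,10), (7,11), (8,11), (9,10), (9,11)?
Yes — and in fact it has an Eulerian circuit (the graph is connected and all 11 vertices have even degree)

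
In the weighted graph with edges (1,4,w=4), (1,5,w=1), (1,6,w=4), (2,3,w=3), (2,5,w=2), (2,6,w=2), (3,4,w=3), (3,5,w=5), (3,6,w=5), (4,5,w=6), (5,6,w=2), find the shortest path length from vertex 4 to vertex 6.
7 (path: 4 -> 1 -> 5 -> 6; weights 4 + 1 + 2 = 7)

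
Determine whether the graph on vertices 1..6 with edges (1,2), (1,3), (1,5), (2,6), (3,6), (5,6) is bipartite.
Yes. Partition: {1, 4, 6}, {2, 3, 5}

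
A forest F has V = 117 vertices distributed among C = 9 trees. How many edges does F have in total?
108 (Each of the 9 component trees on V_i vertices has V_i - 1 edges; summing gives V - C = 117 - 9 = 108)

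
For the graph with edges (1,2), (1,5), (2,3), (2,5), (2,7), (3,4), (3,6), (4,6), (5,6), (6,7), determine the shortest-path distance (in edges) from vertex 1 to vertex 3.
2 (path: 1 -> 2 -> 3, 2 edges)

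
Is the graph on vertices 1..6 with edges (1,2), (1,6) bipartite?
Yes. Partition: {1, 3, 4, 5}, {2, 6}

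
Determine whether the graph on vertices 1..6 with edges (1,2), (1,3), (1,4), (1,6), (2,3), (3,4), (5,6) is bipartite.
No (odd cycle of length 3: 2 -> 1 -> 3 -> 2)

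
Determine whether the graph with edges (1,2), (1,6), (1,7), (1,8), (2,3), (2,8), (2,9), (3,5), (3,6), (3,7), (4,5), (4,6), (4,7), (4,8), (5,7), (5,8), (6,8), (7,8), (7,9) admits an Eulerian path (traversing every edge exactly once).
Yes — and in fact it has an Eulerian circuit (the graph is connected and all 9 vertices have even degree)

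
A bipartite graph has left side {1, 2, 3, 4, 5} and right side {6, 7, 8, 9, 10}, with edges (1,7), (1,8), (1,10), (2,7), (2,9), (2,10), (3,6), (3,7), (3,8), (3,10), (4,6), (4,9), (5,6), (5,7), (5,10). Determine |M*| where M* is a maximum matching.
5 (matching: (1,10), (2,9), (3,8), (4,6), (5,7); upper bound min(|L|,|R|) = min(5,5) = 5)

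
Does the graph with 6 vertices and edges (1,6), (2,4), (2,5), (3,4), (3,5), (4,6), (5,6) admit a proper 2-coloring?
Yes. Partition: {1, 4, 5}, {2, 3, 6}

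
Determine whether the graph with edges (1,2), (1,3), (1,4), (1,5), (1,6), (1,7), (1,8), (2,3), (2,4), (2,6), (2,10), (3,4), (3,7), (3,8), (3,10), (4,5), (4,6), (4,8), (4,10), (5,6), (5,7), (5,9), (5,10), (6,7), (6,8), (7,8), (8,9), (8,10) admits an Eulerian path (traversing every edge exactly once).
No (6 vertices have odd degree: {1, 2, 4, 7, 8, 10}; Eulerian path requires 0 or 2)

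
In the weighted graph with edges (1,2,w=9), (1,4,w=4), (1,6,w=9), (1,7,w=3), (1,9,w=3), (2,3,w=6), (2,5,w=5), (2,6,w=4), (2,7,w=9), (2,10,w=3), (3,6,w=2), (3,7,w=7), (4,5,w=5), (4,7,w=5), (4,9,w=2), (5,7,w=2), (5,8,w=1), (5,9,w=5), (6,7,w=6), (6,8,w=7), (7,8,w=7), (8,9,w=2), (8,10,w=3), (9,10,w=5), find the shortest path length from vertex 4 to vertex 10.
7 (path: 4 -> 9 -> 10; weights 2 + 5 = 7)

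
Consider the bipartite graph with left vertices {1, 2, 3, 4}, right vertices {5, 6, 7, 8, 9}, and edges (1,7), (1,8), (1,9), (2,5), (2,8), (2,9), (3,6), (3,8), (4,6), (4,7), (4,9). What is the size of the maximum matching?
4 (matching: (1,9), (2,8), (3,6), (4,7); upper bound min(|L|,|R|) = min(4,5) = 4)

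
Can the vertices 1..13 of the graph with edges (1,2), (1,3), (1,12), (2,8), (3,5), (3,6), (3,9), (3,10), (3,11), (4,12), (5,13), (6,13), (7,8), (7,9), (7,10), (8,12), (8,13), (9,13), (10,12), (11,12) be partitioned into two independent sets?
Yes. Partition: {1, 4, 5, 6, 8, 9, 10, 11}, {2, 3, 7, 12, 13}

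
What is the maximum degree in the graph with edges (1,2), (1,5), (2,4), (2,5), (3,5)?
3 (attained at vertices 2, 5)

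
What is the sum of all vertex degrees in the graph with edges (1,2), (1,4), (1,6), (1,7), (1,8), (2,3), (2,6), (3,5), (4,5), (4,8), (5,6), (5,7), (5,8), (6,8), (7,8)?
30 (handshake: sum of degrees = 2|E| = 2 x 15 = 30)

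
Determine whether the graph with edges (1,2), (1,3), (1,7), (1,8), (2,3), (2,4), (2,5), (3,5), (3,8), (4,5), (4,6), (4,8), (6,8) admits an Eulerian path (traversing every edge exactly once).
Yes (the graph is connected and exactly 2 vertices have odd degree: {5, 7}; any Eulerian path must start and end at those)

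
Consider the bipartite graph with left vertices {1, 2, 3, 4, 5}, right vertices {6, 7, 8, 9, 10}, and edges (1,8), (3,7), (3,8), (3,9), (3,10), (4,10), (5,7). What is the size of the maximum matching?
4 (matching: (1,8), (3,9), (4,10), (5,7); upper bound min(|L|,|R|) = min(5,5) = 5)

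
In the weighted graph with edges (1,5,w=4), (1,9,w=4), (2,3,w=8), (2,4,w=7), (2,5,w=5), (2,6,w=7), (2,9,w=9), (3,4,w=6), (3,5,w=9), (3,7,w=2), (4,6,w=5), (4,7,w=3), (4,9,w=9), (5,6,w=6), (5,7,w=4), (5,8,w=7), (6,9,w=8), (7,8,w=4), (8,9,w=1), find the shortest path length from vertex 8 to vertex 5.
7 (path: 8 -> 5; weights 7 = 7)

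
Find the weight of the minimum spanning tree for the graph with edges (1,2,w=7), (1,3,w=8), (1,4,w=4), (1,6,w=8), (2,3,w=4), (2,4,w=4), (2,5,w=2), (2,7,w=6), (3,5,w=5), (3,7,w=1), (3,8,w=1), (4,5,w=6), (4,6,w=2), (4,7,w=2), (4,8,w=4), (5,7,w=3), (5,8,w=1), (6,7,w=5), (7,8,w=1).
13 (MST edges: (1,4,w=4), (2,5,w=2), (3,7,w=1), (3,8,w=1), (4,6,w=2), (4,7,w=2), (5,8,w=1); sum of weights 4 + 2 + 1 + 1 + 2 + 2 + 1 = 13)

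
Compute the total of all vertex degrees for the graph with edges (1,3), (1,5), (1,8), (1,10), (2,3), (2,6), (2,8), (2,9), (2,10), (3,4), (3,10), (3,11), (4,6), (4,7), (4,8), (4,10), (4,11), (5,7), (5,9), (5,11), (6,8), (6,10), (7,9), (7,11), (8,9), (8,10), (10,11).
54 (handshake: sum of degrees = 2|E| = 2 x 27 = 54)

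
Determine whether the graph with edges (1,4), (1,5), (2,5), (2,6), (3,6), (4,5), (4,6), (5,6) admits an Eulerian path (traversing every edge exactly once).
Yes (the graph is connected and exactly 2 vertices have odd degree: {3, 4}; any Eulerian path must start and end at those)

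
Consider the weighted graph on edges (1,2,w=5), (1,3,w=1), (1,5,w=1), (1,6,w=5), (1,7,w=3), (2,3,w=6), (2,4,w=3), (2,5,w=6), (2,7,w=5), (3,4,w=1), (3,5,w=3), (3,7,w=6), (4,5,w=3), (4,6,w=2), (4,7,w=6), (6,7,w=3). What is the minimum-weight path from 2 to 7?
5 (path: 2 -> 7; weights 5 = 5)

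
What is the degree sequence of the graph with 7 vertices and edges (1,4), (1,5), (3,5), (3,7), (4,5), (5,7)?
[4, 2, 2, 2, 2, 0, 0] (degrees: deg(1)=2, deg(2)=0, deg(3)=2, deg(4)=2, deg(5)=4, deg(6)=0, deg(7)=2)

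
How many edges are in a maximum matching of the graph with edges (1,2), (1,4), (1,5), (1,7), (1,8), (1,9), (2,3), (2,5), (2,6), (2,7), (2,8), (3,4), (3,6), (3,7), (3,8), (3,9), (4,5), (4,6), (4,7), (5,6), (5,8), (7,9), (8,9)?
4 (matching: (1,9), (2,8), (3,7), (5,6); upper bound floor(n/2) = floor(9/2) = 4)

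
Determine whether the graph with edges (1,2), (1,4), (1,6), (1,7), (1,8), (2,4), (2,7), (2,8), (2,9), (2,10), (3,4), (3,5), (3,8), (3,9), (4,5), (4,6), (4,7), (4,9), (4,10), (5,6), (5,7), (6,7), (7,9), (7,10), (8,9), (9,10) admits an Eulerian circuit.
No (2 vertices have odd degree: {1, 7}; Eulerian circuit requires 0)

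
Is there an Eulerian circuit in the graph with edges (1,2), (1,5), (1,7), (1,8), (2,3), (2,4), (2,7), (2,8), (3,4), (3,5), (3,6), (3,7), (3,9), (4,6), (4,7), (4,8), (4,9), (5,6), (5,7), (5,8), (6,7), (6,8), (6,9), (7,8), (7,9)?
No (2 vertices have odd degree: {2, 5}; Eulerian circuit requires 0)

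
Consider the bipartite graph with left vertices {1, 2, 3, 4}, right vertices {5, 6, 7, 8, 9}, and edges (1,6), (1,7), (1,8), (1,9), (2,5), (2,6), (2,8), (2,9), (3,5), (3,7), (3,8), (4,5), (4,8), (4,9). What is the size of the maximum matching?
4 (matching: (1,9), (2,6), (3,7), (4,8); upper bound min(|L|,|R|) = min(4,5) = 4)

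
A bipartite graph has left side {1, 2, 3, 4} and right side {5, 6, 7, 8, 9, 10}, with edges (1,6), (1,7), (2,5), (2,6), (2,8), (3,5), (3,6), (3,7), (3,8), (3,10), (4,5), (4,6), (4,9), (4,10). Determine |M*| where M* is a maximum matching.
4 (matching: (1,7), (2,8), (3,10), (4,9); upper bound min(|L|,|R|) = min(4,6) = 4)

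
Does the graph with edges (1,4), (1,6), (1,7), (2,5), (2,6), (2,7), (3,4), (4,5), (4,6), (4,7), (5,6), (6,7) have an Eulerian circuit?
No (6 vertices have odd degree: {1, 2, 3, 4, 5, 6}; Eulerian circuit requires 0)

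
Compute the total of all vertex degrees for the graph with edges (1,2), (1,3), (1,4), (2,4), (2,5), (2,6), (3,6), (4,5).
16 (handshake: sum of degrees = 2|E| = 2 x 8 = 16)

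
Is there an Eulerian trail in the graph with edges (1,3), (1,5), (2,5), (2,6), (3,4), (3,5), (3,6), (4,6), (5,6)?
Yes — and in fact it has an Eulerian circuit (the graph is connected and all 6 vertices have even degree)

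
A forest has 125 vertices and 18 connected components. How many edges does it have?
107 (Each of the 18 component trees on V_i vertices has V_i - 1 edges; summing gives V - C = 125 - 18 = 107)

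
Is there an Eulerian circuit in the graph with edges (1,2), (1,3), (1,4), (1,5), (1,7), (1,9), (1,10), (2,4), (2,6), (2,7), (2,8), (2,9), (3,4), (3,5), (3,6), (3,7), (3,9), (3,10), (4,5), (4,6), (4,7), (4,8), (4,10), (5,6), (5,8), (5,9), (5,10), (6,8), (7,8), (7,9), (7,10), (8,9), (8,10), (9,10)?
No (8 vertices have odd degree: {1, 3, 5, 6, 7, 8, 9, 10}; Eulerian circuit requires 0)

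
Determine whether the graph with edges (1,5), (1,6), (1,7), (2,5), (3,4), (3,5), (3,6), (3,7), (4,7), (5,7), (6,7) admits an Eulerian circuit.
No (4 vertices have odd degree: {1, 2, 6, 7}; Eulerian circuit requires 0)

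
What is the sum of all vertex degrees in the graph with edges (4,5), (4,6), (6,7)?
6 (handshake: sum of degrees = 2|E| = 2 x 3 = 6)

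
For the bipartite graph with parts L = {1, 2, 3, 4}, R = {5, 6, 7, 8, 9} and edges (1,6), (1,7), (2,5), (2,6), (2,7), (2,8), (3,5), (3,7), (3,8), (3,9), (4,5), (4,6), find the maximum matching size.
4 (matching: (1,7), (2,8), (3,9), (4,6); upper bound min(|L|,|R|) = min(4,5) = 4)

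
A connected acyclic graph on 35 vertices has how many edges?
34 (A tree on V vertices has V - 1 edges, so 35 - 1 = 34)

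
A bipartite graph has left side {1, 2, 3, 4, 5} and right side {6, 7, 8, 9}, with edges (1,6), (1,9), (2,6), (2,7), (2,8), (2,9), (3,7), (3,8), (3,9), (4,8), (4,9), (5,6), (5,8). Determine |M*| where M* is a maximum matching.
4 (matching: (1,9), (2,8), (3,7), (5,6); upper bound min(|L|,|R|) = min(5,4) = 4)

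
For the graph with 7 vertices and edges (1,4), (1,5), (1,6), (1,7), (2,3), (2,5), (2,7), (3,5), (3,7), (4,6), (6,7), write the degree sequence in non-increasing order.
[4, 4, 3, 3, 3, 3, 2] (degrees: deg(1)=4, deg(2)=3, deg(3)=3, deg(4)=2, deg(5)=3, deg(6)=3, deg(7)=4)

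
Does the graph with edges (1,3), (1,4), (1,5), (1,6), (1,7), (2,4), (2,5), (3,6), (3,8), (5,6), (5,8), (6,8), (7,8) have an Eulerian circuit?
No (2 vertices have odd degree: {1, 3}; Eulerian circuit requires 0)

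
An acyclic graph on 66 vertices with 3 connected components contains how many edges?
63 (Each of the 3 component trees on V_i vertices has V_i - 1 edges; summing gives V - C = 66 - 3 = 63)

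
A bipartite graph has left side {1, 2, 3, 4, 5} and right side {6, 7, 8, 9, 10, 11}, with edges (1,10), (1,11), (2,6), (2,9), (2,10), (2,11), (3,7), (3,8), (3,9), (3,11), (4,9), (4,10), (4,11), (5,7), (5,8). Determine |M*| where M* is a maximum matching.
5 (matching: (1,11), (2,10), (3,7), (4,9), (5,8); upper bound min(|L|,|R|) = min(5,6) = 5)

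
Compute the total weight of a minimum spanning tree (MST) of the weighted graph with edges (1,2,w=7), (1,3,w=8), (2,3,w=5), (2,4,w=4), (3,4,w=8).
16 (MST edges: (1,2,w=7), (2,3,w=5), (2,4,w=4); sum of weights 7 + 5 + 4 = 16)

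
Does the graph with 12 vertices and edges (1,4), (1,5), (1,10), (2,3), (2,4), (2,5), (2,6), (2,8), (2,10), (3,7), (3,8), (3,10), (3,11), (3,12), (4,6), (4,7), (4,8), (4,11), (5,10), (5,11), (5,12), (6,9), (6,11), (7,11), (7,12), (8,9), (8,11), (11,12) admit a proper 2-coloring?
No (odd cycle of length 3: 5 -> 1 -> 10 -> 5)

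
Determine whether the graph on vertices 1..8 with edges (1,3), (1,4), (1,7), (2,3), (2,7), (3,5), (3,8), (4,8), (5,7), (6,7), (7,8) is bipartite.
Yes. Partition: {1, 2, 5, 6, 8}, {3, 4, 7}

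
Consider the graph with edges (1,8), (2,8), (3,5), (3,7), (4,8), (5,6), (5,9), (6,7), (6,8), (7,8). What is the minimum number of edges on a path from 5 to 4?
3 (path: 5 -> 6 -> 8 -> 4, 3 edges)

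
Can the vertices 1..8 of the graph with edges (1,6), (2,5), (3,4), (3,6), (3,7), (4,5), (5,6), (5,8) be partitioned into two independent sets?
Yes. Partition: {1, 3, 5}, {2, 4, 6, 7, 8}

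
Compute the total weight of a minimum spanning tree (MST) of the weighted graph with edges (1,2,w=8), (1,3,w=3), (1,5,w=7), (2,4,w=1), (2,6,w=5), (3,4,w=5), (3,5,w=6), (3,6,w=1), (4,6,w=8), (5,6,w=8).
16 (MST edges: (1,3,w=3), (2,4,w=1), (2,6,w=5), (3,5,w=6), (3,6,w=1); sum of weights 3 + 1 + 5 + 6 + 1 = 16)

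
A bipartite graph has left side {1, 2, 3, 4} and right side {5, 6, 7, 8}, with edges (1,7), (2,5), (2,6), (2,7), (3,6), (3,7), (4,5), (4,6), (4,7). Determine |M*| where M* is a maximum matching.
3 (matching: (1,7), (2,6), (4,5); upper bound min(|L|,|R|) = min(4,4) = 4)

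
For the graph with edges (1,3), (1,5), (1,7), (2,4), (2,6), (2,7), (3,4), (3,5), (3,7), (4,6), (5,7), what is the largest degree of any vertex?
4 (attained at vertices 3, 7)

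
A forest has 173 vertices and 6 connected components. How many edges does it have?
167 (Each of the 6 component trees on V_i vertices has V_i - 1 edges; summing gives V - C = 173 - 6 = 167)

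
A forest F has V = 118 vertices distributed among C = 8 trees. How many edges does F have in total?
110 (Each of the 8 component trees on V_i vertices has V_i - 1 edges; summing gives V - C = 118 - 8 = 110)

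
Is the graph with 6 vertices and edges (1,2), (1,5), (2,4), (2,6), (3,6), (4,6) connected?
Yes (BFS from 1 visits [1, 2, 5, 4, 6, 3] — all 6 vertices reached)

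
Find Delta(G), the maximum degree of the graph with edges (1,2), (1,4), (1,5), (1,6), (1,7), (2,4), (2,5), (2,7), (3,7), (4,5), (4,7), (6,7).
5 (attained at vertices 1, 7)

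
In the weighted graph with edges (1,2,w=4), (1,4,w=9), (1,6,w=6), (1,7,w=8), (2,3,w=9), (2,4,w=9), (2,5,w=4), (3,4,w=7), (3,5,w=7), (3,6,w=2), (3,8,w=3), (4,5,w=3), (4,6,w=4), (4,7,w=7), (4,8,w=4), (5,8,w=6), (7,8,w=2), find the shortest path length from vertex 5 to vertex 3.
7 (path: 5 -> 3; weights 7 = 7)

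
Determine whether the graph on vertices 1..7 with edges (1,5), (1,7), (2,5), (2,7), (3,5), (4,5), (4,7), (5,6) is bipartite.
Yes. Partition: {1, 2, 3, 4, 6}, {5, 7}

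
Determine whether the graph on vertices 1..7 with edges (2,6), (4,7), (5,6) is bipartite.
Yes. Partition: {1, 2, 3, 4, 5}, {6, 7}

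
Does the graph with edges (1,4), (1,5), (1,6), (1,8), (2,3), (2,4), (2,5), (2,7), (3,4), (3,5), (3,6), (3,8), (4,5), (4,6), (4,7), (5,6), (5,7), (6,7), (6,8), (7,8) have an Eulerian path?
Yes (the graph is connected and exactly 2 vertices have odd degree: {3, 7}; any Eulerian path must start and end at those)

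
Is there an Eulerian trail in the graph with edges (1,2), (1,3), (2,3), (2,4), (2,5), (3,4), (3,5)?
Yes — and in fact it has an Eulerian circuit (the graph is connected and all 5 vertices have even degree)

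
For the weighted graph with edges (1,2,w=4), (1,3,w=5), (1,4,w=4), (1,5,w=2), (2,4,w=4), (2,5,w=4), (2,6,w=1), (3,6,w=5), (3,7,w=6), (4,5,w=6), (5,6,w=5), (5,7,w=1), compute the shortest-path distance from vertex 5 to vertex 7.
1 (path: 5 -> 7; weights 1 = 1)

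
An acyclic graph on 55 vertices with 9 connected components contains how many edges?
46 (Each of the 9 component trees on V_i vertices has V_i - 1 edges; summing gives V - C = 55 - 9 = 46)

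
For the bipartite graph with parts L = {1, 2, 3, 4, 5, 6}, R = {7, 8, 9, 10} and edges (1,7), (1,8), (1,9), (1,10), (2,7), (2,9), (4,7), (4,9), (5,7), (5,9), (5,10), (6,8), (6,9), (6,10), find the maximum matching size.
4 (matching: (1,10), (2,9), (4,7), (6,8); upper bound min(|L|,|R|) = min(6,4) = 4)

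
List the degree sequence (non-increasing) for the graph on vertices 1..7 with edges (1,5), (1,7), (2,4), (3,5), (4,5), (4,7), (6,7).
[3, 3, 3, 2, 1, 1, 1] (degrees: deg(1)=2, deg(2)=1, deg(3)=1, deg(4)=3, deg(5)=3, deg(6)=1, deg(7)=3)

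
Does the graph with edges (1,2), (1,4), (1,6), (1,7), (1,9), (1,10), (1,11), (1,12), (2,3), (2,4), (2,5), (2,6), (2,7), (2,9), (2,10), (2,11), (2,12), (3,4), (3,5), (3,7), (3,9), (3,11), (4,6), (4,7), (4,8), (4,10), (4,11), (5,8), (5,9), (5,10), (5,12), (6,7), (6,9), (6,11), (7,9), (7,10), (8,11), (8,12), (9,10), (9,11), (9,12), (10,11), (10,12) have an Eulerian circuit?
No (2 vertices have odd degree: {7, 9}; Eulerian circuit requires 0)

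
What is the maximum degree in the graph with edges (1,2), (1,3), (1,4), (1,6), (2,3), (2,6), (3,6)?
4 (attained at vertex 1)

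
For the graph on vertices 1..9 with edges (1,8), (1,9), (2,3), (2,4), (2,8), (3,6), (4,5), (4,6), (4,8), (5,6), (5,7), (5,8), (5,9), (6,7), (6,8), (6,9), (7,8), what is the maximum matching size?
4 (matching: (1,8), (2,4), (5,9), (6,7); upper bound floor(n/2) = floor(9/2) = 4)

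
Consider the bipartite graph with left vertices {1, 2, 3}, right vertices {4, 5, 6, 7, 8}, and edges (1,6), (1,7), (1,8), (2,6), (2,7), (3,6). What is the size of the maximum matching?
3 (matching: (1,8), (2,7), (3,6); upper bound min(|L|,|R|) = min(3,5) = 3)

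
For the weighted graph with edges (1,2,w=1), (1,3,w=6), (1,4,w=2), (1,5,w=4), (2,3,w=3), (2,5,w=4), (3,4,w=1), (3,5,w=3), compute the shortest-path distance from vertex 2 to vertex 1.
1 (path: 2 -> 1; weights 1 = 1)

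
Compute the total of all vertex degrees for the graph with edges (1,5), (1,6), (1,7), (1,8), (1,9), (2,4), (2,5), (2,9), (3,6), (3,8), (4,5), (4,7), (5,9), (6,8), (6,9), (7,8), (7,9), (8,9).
36 (handshake: sum of degrees = 2|E| = 2 x 18 = 36)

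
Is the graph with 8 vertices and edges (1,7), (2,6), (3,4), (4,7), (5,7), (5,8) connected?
No, it has 2 components: {1, 3, 4, 5, 7, 8}, {2, 6}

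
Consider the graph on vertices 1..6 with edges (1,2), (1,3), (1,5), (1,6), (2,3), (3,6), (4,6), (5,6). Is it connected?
Yes (BFS from 1 visits [1, 2, 3, 5, 6, 4] — all 6 vertices reached)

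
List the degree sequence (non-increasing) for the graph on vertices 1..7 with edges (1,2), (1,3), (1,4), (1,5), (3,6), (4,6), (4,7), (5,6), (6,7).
[4, 4, 3, 2, 2, 2, 1] (degrees: deg(1)=4, deg(2)=1, deg(3)=2, deg(4)=3, deg(5)=2, deg(6)=4, deg(7)=2)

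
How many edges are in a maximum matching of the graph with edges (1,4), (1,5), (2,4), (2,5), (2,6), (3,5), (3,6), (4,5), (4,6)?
3 (matching: (1,4), (2,5), (3,6); upper bound floor(n/2) = floor(6/2) = 3)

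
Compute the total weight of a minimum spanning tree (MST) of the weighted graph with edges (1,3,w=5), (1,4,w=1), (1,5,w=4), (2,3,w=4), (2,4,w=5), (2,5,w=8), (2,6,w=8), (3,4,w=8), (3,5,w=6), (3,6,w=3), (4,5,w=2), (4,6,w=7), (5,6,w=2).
12 (MST edges: (1,4,w=1), (2,3,w=4), (3,6,w=3), (4,5,w=2), (5,6,w=2); sum of weights 1 + 4 + 3 + 2 + 2 = 12)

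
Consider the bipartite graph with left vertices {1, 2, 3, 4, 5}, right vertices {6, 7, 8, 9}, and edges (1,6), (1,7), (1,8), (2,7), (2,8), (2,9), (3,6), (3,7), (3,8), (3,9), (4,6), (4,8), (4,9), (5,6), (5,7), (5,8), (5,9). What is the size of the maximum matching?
4 (matching: (1,8), (2,9), (3,7), (4,6); upper bound min(|L|,|R|) = min(5,4) = 4)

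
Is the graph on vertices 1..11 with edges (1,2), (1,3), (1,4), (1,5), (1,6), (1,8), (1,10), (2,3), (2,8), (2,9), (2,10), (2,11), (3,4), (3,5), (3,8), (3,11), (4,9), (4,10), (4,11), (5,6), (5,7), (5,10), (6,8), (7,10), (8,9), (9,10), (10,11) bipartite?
No (odd cycle of length 3: 2 -> 1 -> 8 -> 2)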